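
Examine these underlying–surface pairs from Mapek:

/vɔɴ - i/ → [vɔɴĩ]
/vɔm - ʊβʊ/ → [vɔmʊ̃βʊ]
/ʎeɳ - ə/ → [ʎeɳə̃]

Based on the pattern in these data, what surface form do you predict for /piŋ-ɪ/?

[piŋɪ̃]

The data show progressive nasality assimilation (vowel nasalisation): /i/ → [ĩ] after /ɴ/; /ʊ/ → [ʊ̃] after /m/; /ə/ → [ə̃] after /ɳ/ — a vowel is nasalised by an immediately preceding nasal consonant.
/ɪ/ sits next to the nasal /ŋ/ and is therefore nasalised to [ɪ̃].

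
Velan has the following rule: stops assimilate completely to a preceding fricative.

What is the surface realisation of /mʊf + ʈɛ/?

/ʈ/ is the segment targeted by the rule; it sits immediately after /f/, so it assimilates completely and surfaces as [f].

[mʊffɛ]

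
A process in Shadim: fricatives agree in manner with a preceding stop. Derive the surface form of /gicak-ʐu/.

The rule targets /ʐ/ (voiced retroflex fricative), which sits after the trigger /k/ (stop).
Changing only its manner to stop gives [ɖ] — the voiced retroflex stop.

[gicakɖu]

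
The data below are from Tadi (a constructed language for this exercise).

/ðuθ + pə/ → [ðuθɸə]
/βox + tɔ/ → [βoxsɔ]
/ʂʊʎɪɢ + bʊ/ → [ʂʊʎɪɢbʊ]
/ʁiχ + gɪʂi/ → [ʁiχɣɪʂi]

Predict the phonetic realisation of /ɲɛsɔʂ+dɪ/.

[ɲɛsɔʂzɪ]

The data show progressive manner assimilation: /p/ → [ɸ] after /θ/; /t/ → [s] after /x/; /g/ → [ɣ] after /χ/. In each pair only manner changes, matching the preceding consonant, while place and voice stay constant.
No alternation appears in [ʂʊʎɪɢbʊ]: there the adjacent consonants already agree in manner (/b/ and /ɢ/ are both stops), so this form is consistent with the same rule.
/d/ is a voiced alveolar stop. The preceding trigger /ʂ/ is a fricative, so /d/ must become a fricative as well.
A voiced alveolar fricative is [z], so the surface segment is [z].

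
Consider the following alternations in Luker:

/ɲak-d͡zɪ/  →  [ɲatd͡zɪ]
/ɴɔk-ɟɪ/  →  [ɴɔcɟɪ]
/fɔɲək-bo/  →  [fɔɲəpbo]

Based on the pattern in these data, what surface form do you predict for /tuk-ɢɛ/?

[tuqɢɛ]

The data show regressive place assimilation: /k/ → [t] before /d͡z/; /k/ → [c] before /ɟ/; /k/ → [p] before /b/. In each pair only place changes, matching the following consonant, while manner and voice stay constant.
The rule targets /k/ (voiceless velar stop), which sits before the trigger /ɢ/ (uvular).
The voiceless uvular stop is [q], so /k/ → [q].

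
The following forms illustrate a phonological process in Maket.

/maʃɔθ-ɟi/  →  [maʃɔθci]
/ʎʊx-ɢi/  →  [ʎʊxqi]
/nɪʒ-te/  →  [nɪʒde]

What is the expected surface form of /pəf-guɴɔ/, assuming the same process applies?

The data show progressive voicing assimilation: /ɟ/ → [c] after /θ/; /ɢ/ → [q] after /x/; /t/ → [d] after /ʒ/. In each pair only voicing changes, matching the preceding consonant, while place and manner stay constant.
/g/ is a voiced velar stop. The preceding trigger /f/ is voiceless, so /g/ must become voiceless as well.
The voiceless velar stop is [k], so /g/ → [k].

[pəfkuɴɔ]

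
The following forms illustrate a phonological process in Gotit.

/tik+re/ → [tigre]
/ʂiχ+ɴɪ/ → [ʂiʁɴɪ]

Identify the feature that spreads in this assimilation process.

The segment that alternates is /k/, which surfaces as [g] when adjacent to /r/.
The change voiceless → voiced matches the voicing of the following /r/, identifying this as voicing assimilation.
Checking the remaining alternation: /χ/ → [ʁ] before /ɴ/ (voiceless → voiced, matching voiced) — only voicing changes, and always toward the following segment.

voicing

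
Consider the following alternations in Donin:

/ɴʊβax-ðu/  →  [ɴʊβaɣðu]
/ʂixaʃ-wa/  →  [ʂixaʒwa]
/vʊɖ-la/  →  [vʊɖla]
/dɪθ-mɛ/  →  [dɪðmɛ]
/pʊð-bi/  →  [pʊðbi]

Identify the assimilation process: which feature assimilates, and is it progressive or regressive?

regressive voicing assimilation

The segment that alternates is /x/, which surfaces as [ɣ] when adjacent to /ð/.
The change voiceless → voiced matches the voicing of the following /ð/, identifying this as voicing assimilation.
Place and manner are unchanged, so the assimilation is partial, not total.
Checking the remaining alternations: /ʃ/ → [ʒ] before /w/ (voiceless → voiced, matching voiced); /θ/ → [ð] before /m/ (voiceless → voiced, matching voiced) — only voicing changes, and always toward the following segment.
No alternation appears in [vʊɖla], [pʊðbi]: there the adjacent consonants already agree in voicing (/ɖ/ and /l/ are both voiced; /ð/ and /b/ are both voiced), so these forms are consistent with the same rule.
The trigger is the following segment, so the direction is regressive (anticipatory).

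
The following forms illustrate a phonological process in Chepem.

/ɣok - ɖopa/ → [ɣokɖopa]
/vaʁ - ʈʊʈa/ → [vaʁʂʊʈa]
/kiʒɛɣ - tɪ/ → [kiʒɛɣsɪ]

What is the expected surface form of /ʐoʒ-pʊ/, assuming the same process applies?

The data show progressive manner assimilation: /ʈ/ → [ʂ] after /ʁ/; /t/ → [s] after /ɣ/. In each pair only manner changes, matching the preceding consonant, while place and voice stay constant.
No alternation appears in [ɣokɖopa]: there the adjacent consonants already agree in manner (/ɖ/ and /k/ are both stops), so this form is consistent with the same rule.
/p/ is a voiceless bilabial stop. The preceding trigger /ʒ/ is a fricative, so /p/ must become a fricative as well.
Changing only its manner to fricative gives [ɸ] — the voiceless bilabial fricative.

[ʐoʒɸʊ]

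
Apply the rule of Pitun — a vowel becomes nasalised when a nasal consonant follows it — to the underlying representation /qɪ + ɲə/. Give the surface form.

[qɪ̃ɲə]

The vowel /ɪ/ is adjacent to the following nasal /ɲ/, so it acquires [+nasal] and surfaces as [ɪ̃].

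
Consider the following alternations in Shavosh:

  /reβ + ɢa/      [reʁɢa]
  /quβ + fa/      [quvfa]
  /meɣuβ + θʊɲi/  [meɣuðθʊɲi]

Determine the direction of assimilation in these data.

Comparing underlying and surface forms, /β/ → [ʁ] is the alternation; the neighbouring /ɢ/ is constant.
/β/ is bilabial while /ɢ/ is uvular; the output [ʁ] is uvular, matching the trigger — so the feature that spreads is place.
The same holds elsewhere in the data: /β/ → [v] before /f/ (bilabial → labiodental, matching labiodental); /β/ → [ð] before /θ/ (bilabial → dental, matching dental) — only place changes, and always toward the following segment.
The trigger is the following segment, so the direction is regressive (anticipatory).

regressive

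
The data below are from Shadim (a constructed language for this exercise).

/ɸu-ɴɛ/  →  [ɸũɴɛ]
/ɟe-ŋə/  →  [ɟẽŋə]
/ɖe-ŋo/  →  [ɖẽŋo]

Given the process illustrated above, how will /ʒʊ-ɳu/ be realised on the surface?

[ʒʊ̃ɳu]

The data show regressive nasality assimilation (vowel nasalisation): /u/ → [ũ] before /ɴ/; /e/ → [ẽ] before /ŋ/ — a vowel is nasalised by an immediately following nasal consonant.
/ʊ/ sits next to the nasal /ɳ/ and is therefore nasalised to [ʊ̃].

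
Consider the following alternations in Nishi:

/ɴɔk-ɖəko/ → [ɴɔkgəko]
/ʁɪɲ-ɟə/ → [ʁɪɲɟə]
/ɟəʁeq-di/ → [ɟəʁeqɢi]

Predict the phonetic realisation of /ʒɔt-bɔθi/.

The data show progressive place assimilation: /ɖ/ → [g] after /k/; /d/ → [ɢ] after /q/. In each pair only place changes, matching the preceding consonant, while manner and voice stay constant.
Nothing changes in [ʁɪɲɟə]: there the adjacent consonants already agree in place (/ɟ/ and /ɲ/ are both palatal), so this form is consistent with the same rule.
The rule targets /b/ (voiced bilabial stop), which sits after the trigger /t/ (alveolar).
A voiced alveolar stop is [d], so the surface segment is [d].

[ʒɔtdɔθi]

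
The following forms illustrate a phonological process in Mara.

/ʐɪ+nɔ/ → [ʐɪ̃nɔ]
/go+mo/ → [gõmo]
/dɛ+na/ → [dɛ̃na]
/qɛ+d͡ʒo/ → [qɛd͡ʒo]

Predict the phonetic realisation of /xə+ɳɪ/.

The data show regressive nasality assimilation (vowel nasalisation): /ɪ/ → [ɪ̃] before /n/; /o/ → [õ] before /m/; /ɛ/ → [ɛ̃] before /n/ — a vowel is nasalised by an immediately following nasal consonant.
No change occurs in [qɛd͡ʒo] because the vowel at the boundary is adjacent to an oral consonant, not a nasal (/ɛ/ next to /d͡ʒ/).
The vowel /ə/ is adjacent to the following nasal /ɳ/, so it acquires [+nasal] and surfaces as [ə̃].

[xə̃ɳɪ]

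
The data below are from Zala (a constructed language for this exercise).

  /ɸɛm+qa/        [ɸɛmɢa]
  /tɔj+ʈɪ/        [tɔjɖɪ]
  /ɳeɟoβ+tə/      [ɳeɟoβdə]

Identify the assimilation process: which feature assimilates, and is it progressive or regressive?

progressive voicing assimilation

Underlying /q/ is realised as [ɢ] next to /m/; /m/ itself does not change.
The change voiceless → voiced matches the voicing of the preceding /m/, identifying this as voicing assimilation.
Place and manner are unchanged, so the assimilation is partial, not total.
The same holds elsewhere in the data: /ʈ/ → [ɖ] after /j/ (voiceless → voiced, matching voiced); /t/ → [d] after /β/ (voiceless → voiced, matching voiced) — only voicing changes, and always toward the preceding segment.
Since the segment that changes follows the conditioning segment, the assimilation is progressive.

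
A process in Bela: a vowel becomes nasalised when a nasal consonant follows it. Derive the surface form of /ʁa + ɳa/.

[ʁãɳa]

/a/ sits next to the nasal /ɳ/ and is therefore nasalised to [ã].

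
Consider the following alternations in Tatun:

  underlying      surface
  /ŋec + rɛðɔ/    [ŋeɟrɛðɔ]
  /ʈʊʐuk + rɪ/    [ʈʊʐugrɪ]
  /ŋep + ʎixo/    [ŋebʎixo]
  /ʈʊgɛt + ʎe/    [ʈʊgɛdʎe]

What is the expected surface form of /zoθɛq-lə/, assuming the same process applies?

[zoθɛɢlə]

The data show regressive voicing assimilation: /c/ → [ɟ] before /r/; /k/ → [g] before /r/; /p/ → [b] before /ʎ/; /t/ → [d] before /ʎ/. In each pair only voicing changes, matching the following consonant, while place and manner stay constant.
The rule targets /q/ (voiceless uvular stop), which sits before the trigger /l/ (voiced).
A voiced uvular stop is [ɢ], so the surface segment is [ɢ].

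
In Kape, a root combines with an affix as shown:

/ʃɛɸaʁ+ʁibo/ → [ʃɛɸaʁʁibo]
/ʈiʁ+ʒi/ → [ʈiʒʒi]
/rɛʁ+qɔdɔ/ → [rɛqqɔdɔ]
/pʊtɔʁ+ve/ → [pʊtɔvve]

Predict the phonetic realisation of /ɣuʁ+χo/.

[ɣuχχo]

The data show regressive total assimilation (/ʁ/ → [ʒ] before /ʒ/; /ʁ/ → [q] before /q/; /ʁ/ → [v] before /v/): in every case the target segment becomes identical to its following neighbour, copying more than a single feature.
In [ʃɛɸaʁʁibo] the two consonants at the boundary are already identical (/ʁ/ + /ʁ/), so the rule applies vacuously and nothing changes.
/ʁ/ is the segment targeted by the rule; it sits immediately before /χ/, so it assimilates completely and surfaces as [χ].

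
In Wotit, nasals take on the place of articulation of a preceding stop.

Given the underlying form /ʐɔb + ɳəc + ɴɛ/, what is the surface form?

[ʐɔbməcɲɛ]

/ɳ/ is a voiced retroflex nasal. The preceding trigger /b/ is bilabial, so /ɳ/ must become bilabial as well.
A voiced bilabial nasal is [m], so the surface segment is [m].
The same rule applies at the second boundary: /ɴ/ → [ɲ] next to /c/.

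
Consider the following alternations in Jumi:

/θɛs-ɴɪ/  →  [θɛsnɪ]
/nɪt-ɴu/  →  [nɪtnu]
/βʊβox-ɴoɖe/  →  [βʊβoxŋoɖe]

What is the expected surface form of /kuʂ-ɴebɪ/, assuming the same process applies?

[kuʂɳebɪ]

The data show progressive place assimilation: /ɴ/ → [n] after /s/; /ɴ/ → [n] after /t/; /ɴ/ → [ŋ] after /x/. In each pair only place changes, matching the preceding consonant, while manner and voice stay constant.
/ɴ/ is a voiced uvular nasal. The preceding trigger /ʂ/ is retroflex, so /ɴ/ must become retroflex as well.
A voiced retroflex nasal is [ɳ], so the surface segment is [ɳ].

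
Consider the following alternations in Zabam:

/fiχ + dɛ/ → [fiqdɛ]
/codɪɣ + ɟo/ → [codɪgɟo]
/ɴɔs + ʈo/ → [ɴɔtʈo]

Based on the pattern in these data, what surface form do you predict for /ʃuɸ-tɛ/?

The data show regressive manner assimilation: /χ/ → [q] before /d/; /ɣ/ → [g] before /ɟ/; /s/ → [t] before /ʈ/. In each pair only manner changes, matching the following consonant, while place and voice stay constant.
/ɸ/ is a voiceless bilabial fricative. The following trigger /t/ is a stop, so /ɸ/ must become a stop as well.
The voiceless bilabial stop is [p], so /ɸ/ → [p].

[ʃuptɛ]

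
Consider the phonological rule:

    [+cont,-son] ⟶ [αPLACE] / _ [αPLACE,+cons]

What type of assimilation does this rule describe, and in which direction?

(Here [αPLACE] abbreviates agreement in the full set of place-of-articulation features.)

The rule copies the place features (abbreviated [PLACE]) from the environment onto the target, so the assimilating feature is place.
The conditioning segment sits to the right of the focus bar, meaning the trigger follows the segment that changes — regressive assimilation.

regressive place assimilation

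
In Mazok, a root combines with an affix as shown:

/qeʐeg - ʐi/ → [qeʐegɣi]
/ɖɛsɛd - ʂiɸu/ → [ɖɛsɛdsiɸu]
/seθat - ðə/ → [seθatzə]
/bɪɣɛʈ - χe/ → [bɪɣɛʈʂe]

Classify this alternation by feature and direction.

The segment that alternates is /ʐ/, which surfaces as [ɣ] when adjacent to /g/.
/ʐ/ is retroflex while /g/ is velar; the output [ɣ] is velar, matching the trigger — so the feature that spreads is place.
Manner and voice are unchanged, so the assimilation is partial, not total.
Checking the remaining alternations: /ʂ/ → [s] after /d/ (retroflex → alveolar, matching alveolar); /ð/ → [z] after /t/ (dental → alveolar, matching alveolar); /χ/ → [ʂ] after /ʈ/ (uvular → retroflex, matching retroflex) — only place changes, and always toward the preceding segment.
Since the segment that changes follows the conditioning segment, the assimilation is progressive.

progressive place assimilation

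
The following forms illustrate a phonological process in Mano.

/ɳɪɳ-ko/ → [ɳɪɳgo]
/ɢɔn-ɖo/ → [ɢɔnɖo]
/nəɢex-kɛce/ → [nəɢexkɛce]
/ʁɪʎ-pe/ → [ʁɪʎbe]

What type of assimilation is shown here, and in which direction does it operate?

The segment that alternates is /k/, which surfaces as [g] when adjacent to /ɳ/.
The change voiceless → voiced matches the voicing of the preceding /ɳ/, identifying this as voicing assimilation.
Place and manner are unchanged, so the assimilation is partial, not total.
The same holds elsewhere in the data: /p/ → [b] after /ʎ/ (voiceless → voiced, matching voiced) — only voicing changes, and always toward the preceding segment.
Nothing changes in [ɢɔnɖo], [nəɢexkɛce]: there the adjacent consonants already agree in voicing (/ɖ/ and /n/ are both voiced; /k/ and /x/ are both voiceless), so these forms are consistent with the same rule.
The trigger is the preceding segment, so the direction is progressive (perseverative).

progressive voicing assimilation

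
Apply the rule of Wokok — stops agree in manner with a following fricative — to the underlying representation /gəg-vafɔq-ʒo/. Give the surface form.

[gəɣvafɔχʒo]

/g/ is a voiced velar stop. The following trigger /v/ is a fricative, so /g/ must become a fricative as well.
The voiced velar fricative is [ɣ], so /g/ → [ɣ].
The same rule applies at the second boundary: /q/ → [χ] next to /ʒ/.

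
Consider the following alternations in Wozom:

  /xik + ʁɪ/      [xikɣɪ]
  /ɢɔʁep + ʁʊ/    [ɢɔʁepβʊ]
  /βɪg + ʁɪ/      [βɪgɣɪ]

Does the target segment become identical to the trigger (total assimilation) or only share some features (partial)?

Comparing underlying and surface forms, /ʁ/ → [ɣ] is the alternation; the neighbouring /k/ is constant.
/ʁ/ is uvular while /k/ is velar; the output [ɣ] is velar, matching the trigger — so the feature that spreads is place.
Manner and voice are unchanged, so the assimilation is partial, not total.
Checking the remaining alternations: /ʁ/ → [β] after /p/ (uvular → bilabial, matching bilabial); /ʁ/ → [ɣ] after /g/ (uvular → velar, matching velar) — only place changes, and always toward the preceding segment.

partial assimilation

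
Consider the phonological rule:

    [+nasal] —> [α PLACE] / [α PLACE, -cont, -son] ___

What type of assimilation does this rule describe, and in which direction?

The shared variable α links the value of the place features (abbreviated [PLACE]) on the target to the same value on the neighbouring segment, so place is the feature that assimilates.
Since the environment is written before the underscore, the trigger precedes the target; the direction is progressive.

progressive place assimilation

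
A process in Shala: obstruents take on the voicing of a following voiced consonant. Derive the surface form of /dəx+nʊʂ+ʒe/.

/x/ is a voiceless velar fricative. The following trigger /n/ is voiced, so /x/ must become voiced as well.
The voiced velar fricative is [ɣ], so /x/ → [ɣ].
The same rule applies at the second boundary: /ʂ/ → [ʐ] next to /ʒ/.

[dəɣnʊʐʒe]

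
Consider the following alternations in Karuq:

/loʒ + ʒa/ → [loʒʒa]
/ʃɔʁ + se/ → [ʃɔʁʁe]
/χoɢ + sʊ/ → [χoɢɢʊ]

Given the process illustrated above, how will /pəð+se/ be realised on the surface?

[pəððe]

The data show progressive total assimilation (/s/ → [ʁ] after /ʁ/; /s/ → [ɢ] after /ɢ/): in every case the target segment becomes identical to its preceding neighbour, copying more than a single feature.
In [loʒʒa] the two consonants at the boundary are already identical (/ʒ/ + /ʒ/), so the rule applies vacuously and nothing changes.
/s/ is the segment targeted by the rule; it sits immediately after /ð/, so it assimilates completely and surfaces as [ð].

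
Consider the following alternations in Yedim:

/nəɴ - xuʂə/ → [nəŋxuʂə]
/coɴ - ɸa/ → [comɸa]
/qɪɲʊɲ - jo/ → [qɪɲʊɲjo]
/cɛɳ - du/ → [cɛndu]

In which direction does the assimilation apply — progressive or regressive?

Comparing underlying and surface forms, /ɴ/ → [ŋ] is the alternation; the neighbouring /x/ is constant.
The change uvular → velar matches the place of the following /x/, identifying this as place assimilation.
Checking the remaining alternations: /ɴ/ → [m] before /ɸ/ (uvular → bilabial, matching bilabial); /ɳ/ → [n] before /d/ (retroflex → alveolar, matching alveolar) — only place changes, and always toward the following segment.
No alternation appears in [qɪɲʊɲjo]: there the adjacent consonants already agree in place (/ɲ/ and /j/ are both palatal), so this form is consistent with the same rule.
Since the segment that changes precedes the conditioning segment, the assimilation is regressive.

regressive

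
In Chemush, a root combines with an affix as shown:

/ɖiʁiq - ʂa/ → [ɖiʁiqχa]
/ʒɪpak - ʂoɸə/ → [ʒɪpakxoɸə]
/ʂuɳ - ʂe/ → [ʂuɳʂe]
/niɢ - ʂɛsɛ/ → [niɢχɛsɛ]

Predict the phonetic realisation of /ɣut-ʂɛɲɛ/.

The data show progressive place assimilation: /ʂ/ → [χ] after /q/; /ʂ/ → [x] after /k/; /ʂ/ → [χ] after /ɢ/. In each pair only place changes, matching the preceding consonant, while manner and voice stay constant.
Nothing changes in [ʂuɳʂe]: there the adjacent consonants already agree in place (/ʂ/ and /ɳ/ are both retroflex), so this form is consistent with the same rule.
/ʂ/ is a voiceless retroflex fricative. The preceding trigger /t/ is alveolar, so /ʂ/ must become alveolar as well.
The voiceless alveolar fricative is [s], so /ʂ/ → [s].

[ɣutsɛɲɛ]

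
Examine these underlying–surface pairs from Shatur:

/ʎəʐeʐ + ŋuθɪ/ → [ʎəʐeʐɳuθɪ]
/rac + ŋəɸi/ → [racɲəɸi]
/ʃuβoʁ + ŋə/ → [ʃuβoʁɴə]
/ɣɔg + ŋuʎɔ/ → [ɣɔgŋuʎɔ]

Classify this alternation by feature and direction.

progressive place assimilation

Underlying /ŋ/ is realised as [ɳ] next to /ʐ/; /ʐ/ itself does not change.
/ŋ/ is velar while /ʐ/ is retroflex; the output [ɳ] is retroflex, matching the trigger — so the feature that spreads is place.
Manner and voice are unchanged, so the assimilation is partial, not total.
Checking the remaining alternations: /ŋ/ → [ɲ] after /c/ (velar → palatal, matching palatal); /ŋ/ → [ɴ] after /ʁ/ (velar → uvular, matching uvular) — only place changes, and always toward the preceding segment.
Nothing changes in [ɣɔgŋuʎɔ]: there the adjacent consonants already agree in place (/ŋ/ and /g/ are both velar), so this form is consistent with the same rule.
Since the segment that changes follows the conditioning segment, the assimilation is progressive.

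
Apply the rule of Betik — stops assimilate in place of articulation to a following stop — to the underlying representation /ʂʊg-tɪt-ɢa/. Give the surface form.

The rule targets /g/ (voiced velar stop), which sits before the trigger /t/ (alveolar).
The voiced alveolar stop is [d], so /g/ → [d].
The same rule applies at the second boundary: /t/ → [q] next to /ɢ/.

[ʂʊdtɪqɢa]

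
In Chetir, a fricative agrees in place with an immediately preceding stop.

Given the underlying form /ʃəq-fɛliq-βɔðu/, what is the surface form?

[ʃəqχɛliqʁɔðu]

The rule targets /f/ (voiceless labiodental fricative), which sits after the trigger /q/ (uvular).
Changing only its place to uvular gives [χ] — the voiceless uvular fricative.
At the second juncture, /β/ likewise becomes [ʁ] adjacent to /q/.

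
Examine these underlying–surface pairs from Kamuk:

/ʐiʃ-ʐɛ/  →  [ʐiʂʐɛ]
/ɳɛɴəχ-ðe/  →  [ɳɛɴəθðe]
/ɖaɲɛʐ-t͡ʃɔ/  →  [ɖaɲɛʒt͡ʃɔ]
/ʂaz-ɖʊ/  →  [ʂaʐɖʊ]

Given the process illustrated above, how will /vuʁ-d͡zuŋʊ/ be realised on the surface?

The data show regressive place assimilation: /ʃ/ → [ʂ] before /ʐ/; /χ/ → [θ] before /ð/; /ʐ/ → [ʒ] before /t͡ʃ/; /z/ → [ʐ] before /ɖ/. In each pair only place changes, matching the following consonant, while manner and voice stay constant.
The rule targets /ʁ/ (voiced uvular fricative), which sits before the trigger /d͡z/ (alveolar).
A voiced alveolar fricative is [z], so the surface segment is [z].

[vuzd͡zuŋʊ]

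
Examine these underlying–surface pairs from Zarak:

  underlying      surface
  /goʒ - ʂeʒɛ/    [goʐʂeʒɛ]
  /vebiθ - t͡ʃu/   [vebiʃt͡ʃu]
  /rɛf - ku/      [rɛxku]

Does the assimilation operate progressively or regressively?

The segment that alternates is /ʒ/, which surfaces as [ʐ] when adjacent to /ʂ/.
/ʒ/ is postalveolar while /ʂ/ is retroflex; the output [ʐ] is retroflex, matching the trigger — so the feature that spreads is place.
The other alternating forms pattern the same way: /θ/ → [ʃ] before /t͡ʃ/ (dental → postalveolar, matching postalveolar); /f/ → [x] before /k/ (labiodental → velar, matching velar) — only place changes, and always toward the following segment.
Since the segment that changes precedes the conditioning segment, the assimilation is regressive.

regressive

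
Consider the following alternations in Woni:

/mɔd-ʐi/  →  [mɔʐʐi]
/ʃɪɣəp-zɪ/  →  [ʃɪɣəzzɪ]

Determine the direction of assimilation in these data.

regressive

The segment that alternates is /d/, which surfaces as [ʐ] when adjacent to /ʐ/.
The output [ʐ] is identical to the trigger /ʐ/ — every feature (place, manner, voicing) has been copied — so this is total assimilation.
The other form behaves the same way: /p/ → [z] before /z/ — in each case the output is a copy of the following consonant.
The trigger is the following segment, so the direction is regressive (anticipatory).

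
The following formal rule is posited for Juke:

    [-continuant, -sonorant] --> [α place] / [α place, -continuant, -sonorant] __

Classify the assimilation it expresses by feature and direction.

progressive place assimilation

The rule copies the place features (abbreviated [place]) from the environment onto the target, so the assimilating feature is place.
The conditioning segment sits to the left of the focus bar, meaning the trigger precedes the segment that changes — progressive assimilation.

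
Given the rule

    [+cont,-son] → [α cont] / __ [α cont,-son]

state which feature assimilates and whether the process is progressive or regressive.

regressive manner assimilation

The shared variable α links the value of [cont] on the target to that of the neighbouring obstruent. [cont] distinguishes stops from fricatives — a manner-of-articulation feature — so this is manner assimilation.
Since the environment is written after the underscore, the trigger follows the target; the direction is regressive.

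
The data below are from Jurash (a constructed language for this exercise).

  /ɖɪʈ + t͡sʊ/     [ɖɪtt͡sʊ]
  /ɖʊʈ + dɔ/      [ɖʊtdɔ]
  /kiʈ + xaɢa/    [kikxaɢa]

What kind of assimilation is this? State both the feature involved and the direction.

Underlying /ʈ/ is realised as [t] next to /t͡s/; /t͡s/ itself does not change.
/ʈ/ is retroflex while /t͡s/ is alveolar; the output [t] is alveolar, matching the trigger — so the feature that spreads is place.
Manner and voice are unchanged, so the assimilation is partial, not total.
The other alternating forms pattern the same way: /ʈ/ → [t] before /d/ (retroflex → alveolar, matching alveolar); /ʈ/ → [k] before /x/ (retroflex → velar, matching velar) — only place changes, and always toward the following segment.
The trigger is the following segment, so the direction is regressive (anticipatory).

regressive place assimilation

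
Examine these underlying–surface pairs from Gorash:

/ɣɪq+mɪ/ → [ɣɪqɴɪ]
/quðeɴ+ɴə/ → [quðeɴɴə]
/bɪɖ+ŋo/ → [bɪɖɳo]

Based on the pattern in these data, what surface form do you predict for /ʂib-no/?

[ʂibmo]

The data show progressive place assimilation: /m/ → [ɴ] after /q/; /ŋ/ → [ɳ] after /ɖ/. In each pair only place changes, matching the preceding consonant, while manner and voice stay constant.
No alternation appears in [quðeɴɴə]: there the adjacent consonants already agree in place (/ɴ/ and /ɴ/ are both uvular), so this form is consistent with the same rule.
The rule targets /n/ (voiced alveolar nasal), which sits after the trigger /b/ (bilabial).
Changing only its place to bilabial gives [m] — the voiced bilabial nasal.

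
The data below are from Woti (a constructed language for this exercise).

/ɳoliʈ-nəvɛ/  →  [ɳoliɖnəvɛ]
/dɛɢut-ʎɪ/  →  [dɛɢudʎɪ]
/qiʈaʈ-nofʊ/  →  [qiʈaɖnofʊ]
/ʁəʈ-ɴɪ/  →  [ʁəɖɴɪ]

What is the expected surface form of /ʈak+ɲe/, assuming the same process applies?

[ʈagɲe]

The data show regressive voicing assimilation: /ʈ/ → [ɖ] before /n/; /t/ → [d] before /ʎ/; /ʈ/ → [ɖ] before /ɴ/. In each pair only voicing changes, matching the following consonant, while place and manner stay constant.
The rule targets /k/ (voiceless velar stop), which sits before the trigger /ɲ/ (voiced).
The voiced velar stop is [g], so /k/ → [g].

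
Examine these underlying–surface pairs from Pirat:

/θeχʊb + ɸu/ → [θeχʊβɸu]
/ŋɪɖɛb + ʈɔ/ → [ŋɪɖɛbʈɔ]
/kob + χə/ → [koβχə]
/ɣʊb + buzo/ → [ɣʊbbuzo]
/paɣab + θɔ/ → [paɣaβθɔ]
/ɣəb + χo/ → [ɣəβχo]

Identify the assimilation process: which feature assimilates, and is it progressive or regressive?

The segment that alternates is /b/, which surfaces as [β] when adjacent to /ɸ/.
The change stop → fricative matches the manner of the following /ɸ/, identifying this as manner assimilation.
Place and voice are unchanged, so the assimilation is partial, not total.
The same holds elsewhere in the data: /b/ → [β] before /χ/ (stop → fricative, matching a fricative); /b/ → [β] before /θ/ (stop → fricative, matching a fricative) — only manner changes, and always toward the following segment.
No alternation appears in [ŋɪɖɛbʈɔ], [ɣʊbbuzo]: there the adjacent consonants already agree in manner (/b/ and /ʈ/ are both stops; /b/ and /b/ are both stops), so these forms are consistent with the same rule.
Since the segment that changes precedes the conditioning segment, the assimilation is regressive.

regressive manner assimilation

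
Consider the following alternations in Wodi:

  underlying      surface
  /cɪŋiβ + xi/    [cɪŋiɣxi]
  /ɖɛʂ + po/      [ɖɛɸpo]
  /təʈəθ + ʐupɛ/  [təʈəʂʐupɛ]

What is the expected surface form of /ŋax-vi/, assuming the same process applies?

[ŋafvi]

The data show regressive place assimilation: /β/ → [ɣ] before /x/; /ʂ/ → [ɸ] before /p/; /θ/ → [ʂ] before /ʐ/. In each pair only place changes, matching the following consonant, while manner and voice stay constant.
The rule targets /x/ (voiceless velar fricative), which sits before the trigger /v/ (labiodental).
A voiceless labiodental fricative is [f], so the surface segment is [f].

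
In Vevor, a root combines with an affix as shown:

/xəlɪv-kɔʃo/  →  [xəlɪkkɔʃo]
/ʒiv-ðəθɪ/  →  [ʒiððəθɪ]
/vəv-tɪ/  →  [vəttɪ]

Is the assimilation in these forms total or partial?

Underlying /v/ is realised as [k] next to /k/; /k/ itself does not change.
The output [k] is identical to the trigger /k/ — every feature (place, manner, voicing) has been copied — so this is total assimilation.
The other forms behave the same way: /v/ → [ð] before /ð/; /v/ → [t] before /t/ — in each case the output is a copy of the following consonant.

total assimilation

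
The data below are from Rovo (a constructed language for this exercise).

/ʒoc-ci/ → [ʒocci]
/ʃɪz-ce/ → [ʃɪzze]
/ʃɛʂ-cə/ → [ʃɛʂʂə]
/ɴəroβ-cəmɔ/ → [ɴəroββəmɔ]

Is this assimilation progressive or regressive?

The segment that alternates is /c/, which surfaces as [z] when adjacent to /z/.
The output [z] is identical to the trigger /z/ — every feature (place, manner, voicing) has been copied — so this is total assimilation.
The remaining alternations confirm this: /c/ → [ʂ] after /ʂ/; /c/ → [β] after /β/ — in each case the output is a copy of the preceding consonant.
In [ʒocci] the two consonants at the boundary are already identical (/c/ + /c/), so the rule applies vacuously and nothing changes.
Since the segment that changes follows the conditioning segment, the assimilation is progressive.

progressive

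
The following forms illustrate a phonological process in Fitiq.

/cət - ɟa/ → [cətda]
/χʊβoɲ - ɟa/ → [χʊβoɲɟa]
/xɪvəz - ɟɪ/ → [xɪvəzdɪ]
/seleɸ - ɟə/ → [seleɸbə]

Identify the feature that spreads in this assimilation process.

place

Underlying /ɟ/ is realised as [d] next to /t/; /t/ itself does not change.
/ɟ/ is palatal while /t/ is alveolar; the output [d] is alveolar, matching the trigger — so the feature that spreads is place.
Checking the remaining alternations: /ɟ/ → [d] after /z/ (palatal → alveolar, matching alveolar); /ɟ/ → [b] after /ɸ/ (palatal → bilabial, matching bilabial) — only place changes, and always toward the preceding segment.
No alternation appears in [χʊβoɲɟa]: there the adjacent consonants already agree in place (/ɟ/ and /ɲ/ are both palatal), so this form is consistent with the same rule.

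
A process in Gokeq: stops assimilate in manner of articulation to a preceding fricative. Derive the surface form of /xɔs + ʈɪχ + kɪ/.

The rule targets /ʈ/ (voiceless retroflex stop), which sits after the trigger /s/ (fricative).
The voiceless retroflex fricative is [ʂ], so /ʈ/ → [ʂ].
At the second juncture, /k/ likewise becomes [x] adjacent to /χ/.

[xɔsʂɪχxɪ]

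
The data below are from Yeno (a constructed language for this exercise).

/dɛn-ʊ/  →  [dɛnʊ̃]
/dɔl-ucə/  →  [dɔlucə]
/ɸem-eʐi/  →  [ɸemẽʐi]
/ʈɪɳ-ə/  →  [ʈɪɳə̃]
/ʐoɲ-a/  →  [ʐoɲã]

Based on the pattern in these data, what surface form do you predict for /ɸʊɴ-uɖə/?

[ɸʊɴũɖə]

The data show progressive nasality assimilation (vowel nasalisation): /ʊ/ → [ʊ̃] after /n/; /e/ → [ẽ] after /m/; /ə/ → [ə̃] after /ɳ/; /a/ → [ã] after /ɲ/ — a vowel is nasalised by an immediately preceding nasal consonant.
No change occurs in [dɔlucə] because the vowel at the boundary is adjacent to an oral consonant, not a nasal (/u/ next to /l/).
The vowel /u/ is adjacent to the preceding nasal /ɴ/, so it acquires [+nasal] and surfaces as [ũ].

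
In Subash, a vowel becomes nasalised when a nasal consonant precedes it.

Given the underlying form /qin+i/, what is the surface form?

The vowel /i/ is adjacent to the preceding nasal /n/, so it acquires [+nasal] and surfaces as [ĩ].

[qinĩ]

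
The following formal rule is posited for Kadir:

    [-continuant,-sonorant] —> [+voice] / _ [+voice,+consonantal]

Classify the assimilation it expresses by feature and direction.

The structural change is [+voice], and the conditioning segment [+voice,+consonantal] (a voiced consonant) is itself voiced, so the target comes to share the voicing of its neighbour — voicing assimilation.
The conditioning segment sits to the right of the focus bar, meaning the trigger follows the segment that changes — regressive assimilation.

regressive voicing assimilation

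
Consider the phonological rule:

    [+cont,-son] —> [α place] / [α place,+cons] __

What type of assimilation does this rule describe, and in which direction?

progressive place assimilation

The shared variable α links the value of the place features (abbreviated [place]) on the target to the same value on the neighbouring segment, so place is the feature that assimilates.
The conditioning segment sits to the left of the focus bar, meaning the trigger precedes the segment that changes — progressive assimilation.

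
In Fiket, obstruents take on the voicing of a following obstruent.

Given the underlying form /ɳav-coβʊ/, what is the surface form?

/v/ is a voiced labiodental fricative. The following trigger /c/ is voiceless, so /v/ must become voiceless as well.
The voiceless labiodental fricative is [f], so /v/ → [f].

[ɳafcoβʊ]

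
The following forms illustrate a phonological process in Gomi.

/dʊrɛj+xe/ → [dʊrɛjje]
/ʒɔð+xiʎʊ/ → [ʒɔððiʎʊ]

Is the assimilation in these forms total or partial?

Underlying /x/ is realised as [j] next to /j/; /j/ itself does not change.
The output [j] is identical to the trigger /j/ — every feature (place, manner, voicing) has been copied — so this is total assimilation.
The other form behaves the same way: /x/ → [ð] after /ð/ — in each case the output is a copy of the preceding consonant.

total assimilation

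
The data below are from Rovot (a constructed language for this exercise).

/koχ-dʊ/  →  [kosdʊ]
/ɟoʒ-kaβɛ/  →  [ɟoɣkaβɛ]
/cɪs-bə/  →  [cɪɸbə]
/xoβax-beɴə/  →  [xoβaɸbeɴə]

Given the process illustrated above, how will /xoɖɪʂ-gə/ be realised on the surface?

[xoɖɪxgə]

The data show regressive place assimilation: /χ/ → [s] before /d/; /ʒ/ → [ɣ] before /k/; /s/ → [ɸ] before /b/; /x/ → [ɸ] before /b/. In each pair only place changes, matching the following consonant, while manner and voice stay constant.
/ʂ/ is a voiceless retroflex fricative. The following trigger /g/ is velar, so /ʂ/ must become velar as well.
A voiceless velar fricative is [x], so the surface segment is [x].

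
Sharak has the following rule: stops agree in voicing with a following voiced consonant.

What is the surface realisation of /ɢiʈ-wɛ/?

[ɢiɖwɛ]

/ʈ/ is a voiceless retroflex stop. The following trigger /w/ is voiced, so /ʈ/ must become voiced as well.
A voiced retroflex stop is [ɖ], so the surface segment is [ɖ].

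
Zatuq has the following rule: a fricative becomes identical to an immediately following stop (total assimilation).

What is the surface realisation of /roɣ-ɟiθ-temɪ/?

/ɣ/ is the segment targeted by the rule; it sits immediately before /ɟ/, so it assimilates completely and surfaces as [ɟ].
At the second juncture, /θ/ likewise becomes [t] adjacent to /t/.

[roɟɟittemɪ]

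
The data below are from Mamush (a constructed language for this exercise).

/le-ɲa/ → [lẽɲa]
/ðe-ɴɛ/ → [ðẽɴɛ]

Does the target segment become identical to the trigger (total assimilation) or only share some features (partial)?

partial assimilation

The vowel /e/ surfaces as nasalised [ẽ] next to the following nasal /ɲ/ — it has acquired the [+nasal] feature of its neighbour.
The other form shows the same pattern: /e/ → [ẽ] before /ɴ/ — each time a vowel is nasalised next to a following nasal.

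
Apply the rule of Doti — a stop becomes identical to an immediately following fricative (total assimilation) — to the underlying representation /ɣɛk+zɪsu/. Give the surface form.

[ɣɛzzɪsu]

/k/ is the segment targeted by the rule; it sits immediately before /z/, so it assimilates completely and surfaces as [z].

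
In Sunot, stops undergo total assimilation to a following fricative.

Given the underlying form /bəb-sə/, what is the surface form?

[bəssə]

/b/ is the segment targeted by the rule; it sits immediately before /s/, so it assimilates completely and surfaces as [s].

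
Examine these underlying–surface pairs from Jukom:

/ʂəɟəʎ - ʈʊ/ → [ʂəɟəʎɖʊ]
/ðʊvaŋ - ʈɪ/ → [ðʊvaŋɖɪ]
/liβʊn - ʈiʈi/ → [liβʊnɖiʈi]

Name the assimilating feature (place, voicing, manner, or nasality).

voicing

Underlying /ʈ/ is realised as [ɖ] next to /ʎ/; /ʎ/ itself does not change.
The change voiceless → voiced matches the voicing of the preceding /ʎ/, identifying this as voicing assimilation.
The other alternating forms pattern the same way: /ʈ/ → [ɖ] after /ŋ/ (voiceless → voiced, matching voiced); /ʈ/ → [ɖ] after /n/ (voiceless → voiced, matching voiced) — only voicing changes, and always toward the preceding segment.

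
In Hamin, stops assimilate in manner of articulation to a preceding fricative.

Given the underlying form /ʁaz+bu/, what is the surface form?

[ʁazβu]

/b/ is a voiced bilabial stop. The preceding trigger /z/ is a fricative, so /b/ must become a fricative as well.
A voiced bilabial fricative is [β], so the surface segment is [β].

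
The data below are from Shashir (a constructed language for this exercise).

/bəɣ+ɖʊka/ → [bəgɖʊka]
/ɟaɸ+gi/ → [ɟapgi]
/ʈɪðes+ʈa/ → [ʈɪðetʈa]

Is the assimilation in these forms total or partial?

partial assimilation

Underlying /ɣ/ is realised as [g] next to /ɖ/; /ɖ/ itself does not change.
/ɣ/ is a fricative while /ɖ/ is a stop; the output [g] is a stop, matching the trigger — so the feature that spreads is manner.
Place and voice are unchanged, so the assimilation is partial, not total.
The same holds elsewhere in the data: /ɸ/ → [p] before /g/ (fricative → stop, matching a stop); /s/ → [t] before /ʈ/ (fricative → stop, matching a stop) — only manner changes, and always toward the following segment.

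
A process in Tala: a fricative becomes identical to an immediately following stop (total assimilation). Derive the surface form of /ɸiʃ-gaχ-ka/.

[ɸiggakka]

/ʃ/ is the segment targeted by the rule; it sits immediately before /g/, so it assimilates completely and surfaces as [g].
At the second juncture, /χ/ likewise becomes [k] adjacent to /k/.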